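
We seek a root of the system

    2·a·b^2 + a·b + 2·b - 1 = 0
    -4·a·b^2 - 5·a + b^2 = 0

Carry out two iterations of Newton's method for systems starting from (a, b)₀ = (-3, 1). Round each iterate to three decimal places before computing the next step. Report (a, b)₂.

(0.443, 0.857)

At (-3, 1): F = (-8.000, 28.000).
Jacobian J = [[2·b^2 + b, 4·a·b + a + 2], [-4·b^2 - 5, -8·a·b + 2·b]].
At the point, J = [[3.000, -13.000], [-9.000, 26.000]] (det J = -39.000).
Solving J·Δ = −F gives Δ = (4.000, 0.308).
Then the next iterate is (a, b)₁ = (1.000, 1.308).
Round to (1.000, 1.308) and repeat: F = (6.34573, -10.13259), J = [[4.72973, 8.232], [-11.84346, -7.848]].
Δ = (-0.557, -0.451), so (a, b)₂ = (0.443, 0.857).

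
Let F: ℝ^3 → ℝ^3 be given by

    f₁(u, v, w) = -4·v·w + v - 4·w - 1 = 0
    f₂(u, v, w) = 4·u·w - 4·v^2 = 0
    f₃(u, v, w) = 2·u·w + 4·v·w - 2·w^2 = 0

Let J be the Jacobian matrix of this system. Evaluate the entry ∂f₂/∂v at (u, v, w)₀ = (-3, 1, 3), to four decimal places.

-8.0000

∂f₂/∂v = -8·v.
At (-3, 1, 3) this is -8.0000.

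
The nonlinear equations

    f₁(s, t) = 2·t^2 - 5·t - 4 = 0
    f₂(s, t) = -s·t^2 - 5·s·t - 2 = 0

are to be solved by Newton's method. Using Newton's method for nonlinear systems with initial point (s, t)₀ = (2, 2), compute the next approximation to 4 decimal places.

(-2.7143, 4.0000)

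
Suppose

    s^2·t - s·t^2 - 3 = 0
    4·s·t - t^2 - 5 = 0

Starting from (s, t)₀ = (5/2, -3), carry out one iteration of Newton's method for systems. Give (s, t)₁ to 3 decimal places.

At (5/2, -3): F = (-44.250, -44.000).
Jacobian J = [[2·s·t - t^2, s^2 - 2·s·t], [4·t, 4·s - 2·t]].
At the point, J = [[-24.000, 21.250], [-12.000, 16.000]] (det J = -129.000).
Solving J·Δ = −F gives Δ = (1.760, 4.070).
Then the next iterate is (s, t)₁ = (4.260, 1.070).

(4.260, 1.070)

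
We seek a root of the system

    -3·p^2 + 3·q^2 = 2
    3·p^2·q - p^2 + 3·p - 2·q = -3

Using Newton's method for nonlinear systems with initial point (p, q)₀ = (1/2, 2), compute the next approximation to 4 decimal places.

(0.1470, 1.1409)

At (1/2, 2): F = (9.2500, 1.7500).
Jacobian J = [[-6·p, 6·q], [6·p·q - 2·p + 3, 3·p^2 - 2]].
At the point, J = [[-3.0000, 12.0000], [8.0000, -1.2500]] (det J = -92.2500).
Solving J·Δ = −F gives Δ = (-0.3530, -0.8591).
Then the next iterate is (p, q)₁ = (0.1470, 1.1409).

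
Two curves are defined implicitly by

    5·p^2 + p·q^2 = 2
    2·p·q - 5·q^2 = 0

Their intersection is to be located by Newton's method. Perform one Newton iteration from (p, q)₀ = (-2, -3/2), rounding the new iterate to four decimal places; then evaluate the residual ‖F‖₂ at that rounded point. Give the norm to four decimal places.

At (-2, -3/2): F = (13.5000, -5.2500).
Jacobian J = [[10·p + q^2, 2·p·q], [2·q, 2·p - 10·q]].
At the point, J = [[-17.7500, 6.0000], [-3.0000, 11.0000]] (det J = -177.2500).
Solving J·Δ = −F gives Δ = (1.0155, 0.7542).
Then the next iterate is (p, q)₁ = (-0.9845, -0.7458).
Re-evaluating at (-0.9845, -0.7458): F = (2.298605, -1.312608), so ‖F‖₂ = 2.6470.

2.6470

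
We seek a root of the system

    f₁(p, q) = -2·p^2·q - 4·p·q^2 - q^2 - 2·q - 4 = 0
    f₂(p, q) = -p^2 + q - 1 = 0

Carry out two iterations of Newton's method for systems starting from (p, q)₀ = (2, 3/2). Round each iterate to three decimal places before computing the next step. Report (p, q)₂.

(0.253, 0.505)

At (2, 3/2): F = (-39.250, -3.500).
Jacobian J = [[-4·p·q - 4·q^2, -2·p^2 - 8·p·q - 2·q - 2], [-2·p, 1]].
At the point, J = [[-21.000, -37.000], [-4.000, 1.000]] (det J = -169.000).
Solving J·Δ = −F gives Δ = (-0.999, -0.494).
Then the next iterate is (p, q)₁ = (1.001, 1.006).
Round to (1.001, 1.006) and repeat: F = (-13.09225, -0.99600), J = [[-8.07617, -14.07205], [-2.002, 1.000]].
Δ = (-0.748, -0.501), so (p, q)₂ = (0.253, 0.505).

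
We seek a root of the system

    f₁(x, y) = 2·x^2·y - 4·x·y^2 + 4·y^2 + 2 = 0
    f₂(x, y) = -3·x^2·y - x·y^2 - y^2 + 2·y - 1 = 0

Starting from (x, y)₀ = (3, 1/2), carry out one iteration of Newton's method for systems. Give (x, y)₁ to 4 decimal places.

At (3, 1/2): F = (9.0000, -14.5000).
Jacobian J = [[4·x·y - 4·y^2, 2·x^2 - 8·x·y + 8·y], [-6·x·y - y^2, -3·x^2 - 2·x·y - 2·y + 2]].
At the point, J = [[5.0000, 10.0000], [-9.2500, -29.0000]] (det J = -52.5000).
Solving J·Δ = −F gives Δ = (-2.2095, 0.2048).
Then the next iterate is (x, y)₁ = (0.7905, 0.7048).

(0.7905, 0.7048)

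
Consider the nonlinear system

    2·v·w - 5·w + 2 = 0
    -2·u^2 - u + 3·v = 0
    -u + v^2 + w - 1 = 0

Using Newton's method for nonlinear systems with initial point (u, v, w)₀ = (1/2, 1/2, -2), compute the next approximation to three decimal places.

(-0.250, -0.417, 1.417)

At (1/2, 1/2, -2): F = (10.000, 0.500, -3.250).
Jacobian J = [[0, 2·w, 2·v - 5], [-4·u - 1, 3, 0], [-1, 2·v, 1]].
At the point, J = [[0.000, -4.000, -4.000], [-3.000, 3.000, 0.000], [-1.000, 1.000, 1.000]] (det J = -12.000).
Solving J·Δ = −F gives Δ = (-0.750, -0.917, 3.417).
Then the next iterate is (u, v, w)₁ = (-0.250, -0.417, 1.417).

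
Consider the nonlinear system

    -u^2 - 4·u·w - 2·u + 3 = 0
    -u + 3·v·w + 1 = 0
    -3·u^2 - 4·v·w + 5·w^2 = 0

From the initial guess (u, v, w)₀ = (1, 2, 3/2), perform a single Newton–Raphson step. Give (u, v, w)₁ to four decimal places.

At (1, 2, 3/2): F = (-6.0000, 9.0000, -3.7500).
Jacobian J = [[-2·u - 4·w - 2, 0, -4·u], [-1, 3·w, 3·v], [-6·u, -4·w, -4·v + 10·w]].
At the point, J = [[-10.0000, 0.0000, -4.0000], [-1.0000, 4.5000, 6.0000], [-6.0000, -6.0000, 7.0000]] (det J = -807.0000).
Solving J·Δ = −F gives Δ = (-0.3178, -1.1301, -0.7054).
Then the next iterate is (u, v, w)₁ = (0.6822, 0.8699, 0.7946).

(0.6822, 0.8699, 0.7946)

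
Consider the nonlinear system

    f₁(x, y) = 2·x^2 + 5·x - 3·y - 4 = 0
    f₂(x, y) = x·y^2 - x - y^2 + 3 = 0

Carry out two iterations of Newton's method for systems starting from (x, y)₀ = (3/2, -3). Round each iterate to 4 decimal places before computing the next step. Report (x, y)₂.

(-10.0188, 7.7825)

At (3/2, -3): F = (17.0000, 6.0000).
Jacobian J = [[4·x + 5, -3], [y^2 - 1, 2·x·y - 2·y]].
At the point, J = [[11.0000, -3.0000], [8.0000, -3.0000]] (det J = -9.0000).
Solving J·Δ = −F gives Δ = (-3.6667, -7.7778).
Then the next iterate is (x, y)₁ = (-2.1667, -10.7778).
Round to (-2.1667, -10.7778) and repeat: F = (26.889078, -362.680253), J = [[-3.6668, -3.0000], [115.160973, 68.260119]].
Δ = (-7.8521, 18.5603), so (x, y)₂ = (-10.0188, 7.7825).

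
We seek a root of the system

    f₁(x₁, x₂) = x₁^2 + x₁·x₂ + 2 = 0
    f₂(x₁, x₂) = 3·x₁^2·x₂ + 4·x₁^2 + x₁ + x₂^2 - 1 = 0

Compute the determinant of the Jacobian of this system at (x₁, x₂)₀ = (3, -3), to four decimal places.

150.0000

J = [[2·x₁ + x₂, x₁], [6·x₁·x₂ + 8·x₁ + 1, 3·x₁^2 + 2·x₂]].
At the point, J = [[3.0000, 3.0000], [-29.0000, 21.0000]].
det J = 150.0000.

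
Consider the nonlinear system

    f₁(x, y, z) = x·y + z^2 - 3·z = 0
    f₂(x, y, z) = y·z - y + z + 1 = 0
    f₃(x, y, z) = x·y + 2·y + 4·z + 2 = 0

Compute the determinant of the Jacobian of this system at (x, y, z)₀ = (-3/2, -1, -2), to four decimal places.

33.0000

J = [[y, x, 2·z - 3], [0, z - 1, y + 1], [y, x + 2, 4]].
At the point, J = [[-1.0000, -1.5000, -7.0000], [0.0000, -3.0000, 0.0000], [-1.0000, 0.5000, 4.0000]].
det J = 33.0000.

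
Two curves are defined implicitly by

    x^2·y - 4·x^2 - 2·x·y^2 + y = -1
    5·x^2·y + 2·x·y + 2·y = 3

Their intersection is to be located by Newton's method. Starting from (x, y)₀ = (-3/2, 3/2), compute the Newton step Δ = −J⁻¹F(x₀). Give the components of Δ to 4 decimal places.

(0.4244, -0.3999)

At (-3/2, 3/2): F = (3.6250, 12.3750).
Jacobian J = [[2·x·y - 8·x - 2·y^2, x^2 - 4·x·y + 1], [10·x·y + 2·y, 5·x^2 + 2·x + 2]].
At the point, J = [[3.0000, 12.2500], [-19.5000, 10.2500]] (det J = 269.6250).
Solving J·Δ = −F gives Δ = (0.4244, -0.3999).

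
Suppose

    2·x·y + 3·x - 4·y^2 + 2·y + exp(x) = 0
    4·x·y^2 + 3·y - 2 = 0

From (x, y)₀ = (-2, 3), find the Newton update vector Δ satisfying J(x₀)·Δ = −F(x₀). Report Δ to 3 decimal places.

At (-2, 3): F = (-47.86466, -65.000).
Jacobian J = [[2·y + exp(x) + 3, 2·x - 8·y + 2], [4·y^2, 8·x·y + 3]].
At the point, J = [[9.13534, -26.000], [36.000, -45.000]] (det J = 524.90991).
Solving J·Δ = −F gives Δ = (-0.884, -2.151).

(-0.884, -2.151)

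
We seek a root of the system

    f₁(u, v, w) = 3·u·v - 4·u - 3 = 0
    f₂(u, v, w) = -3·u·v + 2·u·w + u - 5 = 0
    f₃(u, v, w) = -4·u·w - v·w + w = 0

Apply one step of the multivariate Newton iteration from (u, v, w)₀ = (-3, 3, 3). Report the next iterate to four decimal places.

At (-3, 3, 3): F = (-18.0000, 1.0000, 30.0000).
Jacobian J = [[3·v - 4, 3·u, 0], [-3·v + 2·w + 1, -3·u, 2·u], [-4·w, -w, -4·u - v + 1]].
At the point, J = [[5.0000, -9.0000, 0.0000], [-2.0000, 9.0000, -6.0000], [-12.0000, -3.0000, 10.0000]] (det J = -468.0000).
Solving J·Δ = −F gives Δ = (0.8846, -1.5085, -2.3910).
Then the next iterate is (u, v, w)₁ = (-2.1154, 1.4915, 0.6090).

(-2.1154, 1.4915, 0.6090)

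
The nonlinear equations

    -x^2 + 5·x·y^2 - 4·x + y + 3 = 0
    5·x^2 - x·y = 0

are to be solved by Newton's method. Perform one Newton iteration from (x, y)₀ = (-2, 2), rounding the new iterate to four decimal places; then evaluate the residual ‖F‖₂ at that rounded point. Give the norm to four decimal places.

8.9769

At (-2, 2): F = (-31.0000, 24.0000).
Jacobian J = [[-2·x + 5·y^2 - 4, 10·x·y + 1], [10·x - y, -x]].
At the point, J = [[20.0000, -39.0000], [-22.0000, 2.0000]] (det J = -818.0000).
Solving J·Δ = −F gives Δ = (1.0685, -0.2469).
Then the next iterate is (x, y)₁ = (-0.9315, 1.7531).
Re-evaluating at (-0.9315, 1.7531): F = (-6.702765, 5.971474), so ‖F‖₂ = 8.9769.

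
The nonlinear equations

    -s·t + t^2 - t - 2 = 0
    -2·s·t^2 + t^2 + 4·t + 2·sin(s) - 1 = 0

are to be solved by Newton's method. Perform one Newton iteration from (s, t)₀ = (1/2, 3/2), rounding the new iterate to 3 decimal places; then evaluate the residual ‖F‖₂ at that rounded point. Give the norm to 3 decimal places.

656.285

At (1/2, 3/2): F = (-2.000, 5.95885).
Jacobian J = [[-t, -s + 2·t - 1], [-2·t^2 + 2·cos(s), -4·s·t + 2·t + 4]].
At the point, J = [[-1.500, 1.500], [-2.74483, 4.000]] (det J = -1.88275).
Solving J·Δ = −F gives Δ = (-8.997, -7.663).
Then the next iterate is (s, t)₁ = (-8.497, -6.163).
Re-evaluating at (-8.497, -6.163): F = (-10.22144, 656.20577), so ‖F‖₂ = 656.285.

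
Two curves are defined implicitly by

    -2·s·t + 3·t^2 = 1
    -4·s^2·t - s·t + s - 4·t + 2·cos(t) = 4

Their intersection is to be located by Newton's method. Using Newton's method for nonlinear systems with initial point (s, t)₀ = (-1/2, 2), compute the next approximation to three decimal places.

(1.085, 1.488)

At (-1/2, 2): F = (13.000, -14.33229).
Jacobian J = [[-2·t, -2·s + 6·t], [-8·s·t - t + 1, -4·s^2 - s - 2·sin(t) - 4]].
At the point, J = [[-4.000, 13.000], [7.000, -6.31859]] (det J = -65.72562).
Solving J·Δ = −F gives Δ = (1.585, -0.512).
Then the next iterate is (s, t)₁ = (1.085, 1.488).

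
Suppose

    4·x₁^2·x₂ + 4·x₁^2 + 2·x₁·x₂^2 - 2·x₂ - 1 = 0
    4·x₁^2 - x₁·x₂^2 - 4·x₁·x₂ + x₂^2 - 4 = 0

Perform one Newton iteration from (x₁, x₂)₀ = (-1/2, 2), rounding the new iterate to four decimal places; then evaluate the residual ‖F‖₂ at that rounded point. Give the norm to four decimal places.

At (-1/2, 2): F = (-6.0000, 7.0000).
Jacobian J = [[8·x₁·x₂ + 8·x₁ + 2·x₂^2, 4·x₁^2 + 4·x₁·x₂ - 2], [8·x₁ - x₂^2 - 4·x₂, -2·x₁·x₂ - 4·x₁ + 2·x₂]].
At the point, J = [[-4.0000, -5.0000], [-16.0000, 8.0000]] (det J = -112.0000).
Solving J·Δ = −F gives Δ = (-0.1161, -1.1071).
Then the next iterate is (x₁, x₂)₁ = (-0.6161, 0.8929).
Re-evaluating at (-0.6161, 0.8929): F = (-0.894175, 1.007248), so ‖F‖₂ = 1.3469.

1.3469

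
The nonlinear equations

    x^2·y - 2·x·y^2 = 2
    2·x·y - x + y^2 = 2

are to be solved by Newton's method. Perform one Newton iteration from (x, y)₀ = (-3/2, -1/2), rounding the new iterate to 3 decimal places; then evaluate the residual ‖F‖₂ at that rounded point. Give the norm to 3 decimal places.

At (-3/2, -1/2): F = (-2.375, 1.250).
Jacobian J = [[2·x·y - 2·y^2, x^2 - 4·x·y], [2·y - 1, 2·x + 2·y]].
At the point, J = [[1.000, -0.750], [-2.000, -4.000]] (det J = -5.500).
Solving J·Δ = −F gives Δ = (1.898, -0.636).
Then the next iterate is (x, y)₁ = (0.398, -1.136).
Re-evaluating at (0.398, -1.136): F = (-3.20718, -2.01176), so ‖F‖₂ = 3.786.

3.786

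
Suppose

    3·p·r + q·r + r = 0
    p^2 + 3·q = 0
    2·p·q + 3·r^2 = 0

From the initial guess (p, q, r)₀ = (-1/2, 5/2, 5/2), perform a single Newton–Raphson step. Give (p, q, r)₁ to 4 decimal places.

At (-1/2, 5/2, 5/2): F = (5.0000, 7.7500, 16.2500).
Jacobian J = [[3·r, r, 3·p + q + 1], [2·p, 3, 0], [2·q, 2·p, 6·r]].
At the point, J = [[7.5000, 2.5000, 2.0000], [-1.0000, 3.0000, 0.0000], [5.0000, -1.0000, 15.0000]] (det J = 347.0000).
Solving J·Δ = −F gives Δ = (0.5148, -2.4117, -1.4157).
Then the next iterate is (p, q, r)₁ = (0.0148, 0.0883, 1.0843).

(0.0148, 0.0883, 1.0843)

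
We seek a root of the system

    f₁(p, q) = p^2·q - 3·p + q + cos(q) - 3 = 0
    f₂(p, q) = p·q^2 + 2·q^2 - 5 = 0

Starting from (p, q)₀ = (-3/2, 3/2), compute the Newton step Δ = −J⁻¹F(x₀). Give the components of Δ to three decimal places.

(1.127, 0.892)

At (-3/2, 3/2): F = (6.44574, -3.875).
Jacobian J = [[2·p·q - 3, p^2 - sin(q) + 1], [q^2, 2·p·q + 4·q]].
At the point, J = [[-7.500, 2.25251], [2.250, 1.500]] (det J = -16.31814).
Solving J·Δ = −F gives Δ = (1.127, 0.892).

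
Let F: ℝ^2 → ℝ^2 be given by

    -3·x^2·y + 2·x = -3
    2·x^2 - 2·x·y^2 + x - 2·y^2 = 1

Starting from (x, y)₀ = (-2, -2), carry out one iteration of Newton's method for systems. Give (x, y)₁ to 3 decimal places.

(-9.000, 12.750)

At (-2, -2): F = (23.000, 13.000).
Jacobian J = [[-6·x·y + 2, -3·x^2], [4·x - 2·y^2 + 1, -4·x·y - 4·y]].
At the point, J = [[-22.000, -12.000], [-15.000, -8.000]] (det J = -4.000).
Solving J·Δ = −F gives Δ = (-7.000, 14.750).
Then the next iterate is (x, y)₁ = (-9.000, 12.750).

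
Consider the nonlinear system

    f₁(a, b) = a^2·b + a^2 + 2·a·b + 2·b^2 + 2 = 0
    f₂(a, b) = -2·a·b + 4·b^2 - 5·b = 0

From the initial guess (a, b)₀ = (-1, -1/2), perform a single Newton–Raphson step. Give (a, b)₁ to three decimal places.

(0.206, 0.029)

At (-1, -1/2): F = (4.000, 2.500).
Jacobian J = [[2·a·b + 2·a + 2·b, a^2 + 2·a + 4·b], [-2·b, -2·a + 8·b - 5]].
At the point, J = [[-2.000, -3.000], [1.000, -7.000]] (det J = 17.000).
Solving J·Δ = −F gives Δ = (1.206, 0.529).
Then the next iterate is (a, b)₁ = (0.206, 0.029).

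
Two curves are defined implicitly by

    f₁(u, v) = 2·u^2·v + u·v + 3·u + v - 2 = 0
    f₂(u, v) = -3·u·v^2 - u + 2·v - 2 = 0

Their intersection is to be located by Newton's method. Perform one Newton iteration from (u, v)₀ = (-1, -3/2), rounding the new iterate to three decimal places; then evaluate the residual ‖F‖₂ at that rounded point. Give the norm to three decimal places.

At (-1, -3/2): F = (-8.000, 2.750).
Jacobian J = [[4·u·v + v + 3, 2·u^2 + u + 1], [-3·v^2 - 1, -6·u·v + 2]].
At the point, J = [[7.500, 2.000], [-7.750, -7.000]] (det J = -37.000).
Solving J·Δ = −F gives Δ = (1.365, -1.118).
Then the next iterate is (u, v)₁ = (0.365, -2.618).
Re-evaluating at (0.365, -2.618): F = (-5.17614, -15.10605), so ‖F‖₂ = 15.968.

15.968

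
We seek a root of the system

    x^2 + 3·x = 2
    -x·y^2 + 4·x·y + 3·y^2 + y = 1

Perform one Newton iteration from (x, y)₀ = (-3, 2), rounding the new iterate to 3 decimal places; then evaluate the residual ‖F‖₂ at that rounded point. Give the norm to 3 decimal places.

At (-3, 2): F = (-2.000, 1.000).
Jacobian J = [[2·x + 3, 0], [-y^2 + 4·y, -2·x·y + 4·x + 6·y + 1]].
At the point, J = [[-3.000, 0.000], [4.000, 13.000]] (det J = -39.000).
Solving J·Δ = −F gives Δ = (-0.667, 0.128).
Then the next iterate is (x, y)₁ = (-3.667, 2.128).
Re-evaluating at (-3.667, 2.128): F = (0.44589, 0.10523), so ‖F‖₂ = 0.458.

0.458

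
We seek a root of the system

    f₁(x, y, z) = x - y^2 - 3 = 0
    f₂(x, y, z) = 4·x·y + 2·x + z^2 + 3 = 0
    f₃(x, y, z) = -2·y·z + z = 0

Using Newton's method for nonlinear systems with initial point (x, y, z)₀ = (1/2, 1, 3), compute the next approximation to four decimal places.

(5.6364, 1.8182, -4.9091)

At (1/2, 1, 3): F = (-3.5000, 15.0000, -3.0000).
Jacobian J = [[1, -2·y, 0], [4·y + 2, 4·x, 2·z], [0, -2·z, -2·y + 1]].
At the point, J = [[1.0000, -2.0000, 0.0000], [6.0000, 2.0000, 6.0000], [0.0000, -6.0000, -1.0000]] (det J = 22.0000).
Solving J·Δ = −F gives Δ = (5.1364, 0.8182, -7.9091).
Then the next iterate is (x, y, z)₁ = (5.6364, 1.8182, -4.9091).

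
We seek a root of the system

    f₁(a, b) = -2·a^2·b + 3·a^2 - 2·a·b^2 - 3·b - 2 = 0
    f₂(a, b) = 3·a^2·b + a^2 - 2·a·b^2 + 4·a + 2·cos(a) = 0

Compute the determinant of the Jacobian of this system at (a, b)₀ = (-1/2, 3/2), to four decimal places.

-19.3956

J = [[-4·a·b + 6·a - 2·b^2, -2·a^2 - 4·a·b - 3], [6·a·b + 2·a - 2·b^2 - 2·sin(a) + 4, 3·a^2 - 4·a·b]].
At the point, J = [[-4.5000, -0.5000], [-5.041149, 3.7500]].
det J = -19.3956.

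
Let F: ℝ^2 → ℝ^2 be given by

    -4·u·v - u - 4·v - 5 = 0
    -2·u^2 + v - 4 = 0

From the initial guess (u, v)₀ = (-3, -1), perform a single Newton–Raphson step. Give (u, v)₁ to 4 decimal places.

At (-3, -1): F = (-10.0000, -23.0000).
Jacobian J = [[-4·v - 1, -4·u - 4], [-4·u, 1]].
At the point, J = [[3.0000, 8.0000], [12.0000, 1.0000]] (det J = -93.0000).
Solving J·Δ = −F gives Δ = (1.8710, 0.5484).
Then the next iterate is (u, v)₁ = (-1.1290, -0.4516).

(-1.1290, -0.4516)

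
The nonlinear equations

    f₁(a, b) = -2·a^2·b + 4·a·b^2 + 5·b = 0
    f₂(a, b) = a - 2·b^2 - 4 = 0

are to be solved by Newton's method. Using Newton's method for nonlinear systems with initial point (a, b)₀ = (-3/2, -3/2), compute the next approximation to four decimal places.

At (-3/2, -3/2): F = (-14.2500, -10.0000).
Jacobian J = [[-4·a·b + 4·b^2, -2·a^2 + 8·a·b + 5], [1, -4·b]].
At the point, J = [[0.0000, 18.5000], [1.0000, 6.0000]] (det J = -18.5000).
Solving J·Δ = −F gives Δ = (5.3784, 0.7703).
Then the next iterate is (a, b)₁ = (3.8784, -0.7297).

(3.8784, -0.7297)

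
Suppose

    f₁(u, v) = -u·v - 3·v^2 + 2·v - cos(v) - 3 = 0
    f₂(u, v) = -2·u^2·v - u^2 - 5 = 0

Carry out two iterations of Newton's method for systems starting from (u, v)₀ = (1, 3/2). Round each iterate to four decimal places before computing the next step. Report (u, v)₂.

At (1, 3/2): F = (-8.320737, -9.0000).
Jacobian J = [[-v, -u - 6·v + sin(v) + 2], [-4·u·v - 2·u, -2·u^2]].
At the point, J = [[-1.5000, -7.002505], [-8.0000, -2.0000]] (det J = -53.020040).
Solving J·Δ = −F gives Δ = (-0.8748, -1.0009).
Then the next iterate is (u, v)₁ = (0.1252, 0.4991).
Round to (0.1252, 0.4991) and repeat: F = (-3.689603, -5.031322), J = [[-0.4991, -0.641164], [-0.500349, -0.031350]].
Δ = (-10.1922, 2.1793), so (u, v)₂ = (-10.0670, 2.6784).

(-10.0670, 2.6784)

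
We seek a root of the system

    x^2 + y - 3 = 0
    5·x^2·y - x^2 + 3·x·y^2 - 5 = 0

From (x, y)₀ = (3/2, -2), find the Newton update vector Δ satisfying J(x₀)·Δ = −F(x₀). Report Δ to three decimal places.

At (3/2, -2): F = (-2.750, -11.750).
Jacobian J = [[2·x, 1], [10·x·y - 2·x + 3·y^2, 5·x^2 + 6·x·y]].
At the point, J = [[3.000, 1.000], [-21.000, -6.750]] (det J = 0.750).
Solving J·Δ = −F gives Δ = (-40.417, 124.000).

(-40.417, 124.000)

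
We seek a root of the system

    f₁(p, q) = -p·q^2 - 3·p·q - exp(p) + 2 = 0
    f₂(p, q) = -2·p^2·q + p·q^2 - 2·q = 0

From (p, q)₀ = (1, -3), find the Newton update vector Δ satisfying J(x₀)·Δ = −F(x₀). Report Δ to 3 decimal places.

At (1, -3): F = (-0.71828, 21.000).
Jacobian J = [[-q^2 - 3·q - exp(p), -2·p·q - 3·p], [-4·p·q + q^2, -2·p^2 + 2·p·q - 2]].
At the point, J = [[-2.71828, 3.000], [21.000, -10.000]] (det J = -35.81718).
Solving J·Δ = −F gives Δ = (-1.558, -1.173).

(-1.558, -1.173)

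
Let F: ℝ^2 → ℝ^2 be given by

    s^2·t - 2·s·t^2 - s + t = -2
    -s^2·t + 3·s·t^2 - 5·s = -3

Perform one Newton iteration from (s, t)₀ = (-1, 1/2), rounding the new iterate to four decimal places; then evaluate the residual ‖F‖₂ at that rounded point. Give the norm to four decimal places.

1.9910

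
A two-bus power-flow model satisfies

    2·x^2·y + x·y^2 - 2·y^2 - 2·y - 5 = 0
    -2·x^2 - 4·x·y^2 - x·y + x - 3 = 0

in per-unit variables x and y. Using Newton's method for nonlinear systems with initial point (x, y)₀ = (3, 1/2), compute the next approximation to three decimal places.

At (3, 1/2): F = (3.250, -22.500).
Jacobian J = [[4·x·y + y^2, 2·x^2 + 2·x·y - 4·y - 2], [-4·x - 4·y^2 - y + 1, -8·x·y - x]].
At the point, J = [[6.250, 17.000], [-12.500, -15.000]] (det J = 118.750).
Solving J·Δ = −F gives Δ = (-2.811, 0.842).
Then the next iterate is (x, y)₁ = (0.189, 1.342).

(0.189, 1.342)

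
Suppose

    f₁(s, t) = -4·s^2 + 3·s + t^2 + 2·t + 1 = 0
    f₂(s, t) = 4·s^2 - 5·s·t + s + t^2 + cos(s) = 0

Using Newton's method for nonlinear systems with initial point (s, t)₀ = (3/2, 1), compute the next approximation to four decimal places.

(2.1297, 2.5419)

At (3/2, 1): F = (-0.5000, 4.070737).
Jacobian J = [[-8·s + 3, 2·t + 2], [8·s - 5·t - sin(s) + 1, -5·s + 2·t]].
At the point, J = [[-9.0000, 4.0000], [7.002505, -5.5000]] (det J = 21.489980).
Solving J·Δ = −F gives Δ = (0.6297, 1.5419).
Then the next iterate is (s, t)₁ = (2.1297, 2.5419).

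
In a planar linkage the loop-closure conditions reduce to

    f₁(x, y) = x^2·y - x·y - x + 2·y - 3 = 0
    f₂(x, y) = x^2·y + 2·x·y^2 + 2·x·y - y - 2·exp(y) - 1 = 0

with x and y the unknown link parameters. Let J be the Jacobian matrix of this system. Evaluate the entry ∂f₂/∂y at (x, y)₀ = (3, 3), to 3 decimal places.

∂f₂/∂y = x^2 + 4·x·y + 2·x - 2·exp(y) - 1.
At (3, 3) this is 9.829.

9.829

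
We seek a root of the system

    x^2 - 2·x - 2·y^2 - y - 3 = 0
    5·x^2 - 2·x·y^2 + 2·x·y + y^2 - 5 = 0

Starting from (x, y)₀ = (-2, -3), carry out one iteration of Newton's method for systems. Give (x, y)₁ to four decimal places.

At (-2, -3): F = (-10.0000, 72.0000).
Jacobian J = [[2·x - 2, -4·y - 1], [10·x - 2·y^2 + 2·y, -4·x·y + 2·x + 2·y]].
At the point, J = [[-6.0000, 11.0000], [-44.0000, -34.0000]] (det J = 688.0000).
Solving J·Δ = −F gives Δ = (0.6570, 1.2674).
Then the next iterate is (x, y)₁ = (-1.3430, -1.7326).

(-1.3430, -1.7326)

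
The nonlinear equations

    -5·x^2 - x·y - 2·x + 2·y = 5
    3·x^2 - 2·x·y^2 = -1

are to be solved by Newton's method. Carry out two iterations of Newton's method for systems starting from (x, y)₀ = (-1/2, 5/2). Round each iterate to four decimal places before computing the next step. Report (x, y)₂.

(0.1809, 2.6518)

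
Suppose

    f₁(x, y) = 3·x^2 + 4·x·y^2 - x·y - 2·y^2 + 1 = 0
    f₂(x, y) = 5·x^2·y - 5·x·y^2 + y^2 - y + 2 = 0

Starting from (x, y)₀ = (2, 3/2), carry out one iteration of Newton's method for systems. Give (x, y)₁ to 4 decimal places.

At (2, 3/2): F = (23.5000, 10.2500).
Jacobian J = [[6·x + 4·y^2 - y, 8·x·y - x - 4·y], [10·x·y - 5·y^2, 5·x^2 - 10·x·y + 2·y - 1]].
At the point, J = [[19.5000, 16.0000], [18.7500, -8.0000]] (det J = -456.0000).
Solving J·Δ = −F gives Δ = (-0.7719, -0.5280).
Then the next iterate is (x, y)₁ = (1.2281, 0.9720).

(1.2281, 0.9720)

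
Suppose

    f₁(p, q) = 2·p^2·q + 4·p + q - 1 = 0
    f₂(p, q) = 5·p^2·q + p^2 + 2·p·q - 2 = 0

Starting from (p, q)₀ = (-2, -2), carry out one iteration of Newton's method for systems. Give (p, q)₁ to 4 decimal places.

At (-2, -2): F = (-27.0000, -30.0000).
Jacobian J = [[4·p·q + 4, 2·p^2 + 1], [10·p·q + 2·p + 2·q, 5·p^2 + 2·p]].
At the point, J = [[20.0000, 9.0000], [32.0000, 16.0000]] (det J = 32.0000).
Solving J·Δ = −F gives Δ = (5.0625, -8.2500).
Then the next iterate is (p, q)₁ = (3.0625, -10.2500).

(3.0625, -10.2500)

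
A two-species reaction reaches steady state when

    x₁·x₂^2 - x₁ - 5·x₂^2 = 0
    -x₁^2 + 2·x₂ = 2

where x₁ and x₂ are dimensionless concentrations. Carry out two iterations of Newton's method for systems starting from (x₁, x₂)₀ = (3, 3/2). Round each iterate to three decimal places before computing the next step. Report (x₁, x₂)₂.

At (3, 3/2): F = (-7.500, -8.000).
Jacobian J = [[x₂^2 - 1, 2·x₁·x₂ - 10·x₂], [-2·x₁, 2]].
At the point, J = [[1.250, -6.000], [-6.000, 2.000]] (det J = -33.500).
Solving J·Δ = −F gives Δ = (-1.881, -1.642).
Then the next iterate is (x₁, x₂)₁ = (1.119, -0.142).
Round to (1.119, -0.142) and repeat: F = (-1.19726, -3.53616), J = [[-0.97984, 1.10220], [-2.238, 2.000]].
Δ = (-2.964, -1.549), so (x₁, x₂)₂ = (-1.845, -1.691).

(-1.845, -1.691)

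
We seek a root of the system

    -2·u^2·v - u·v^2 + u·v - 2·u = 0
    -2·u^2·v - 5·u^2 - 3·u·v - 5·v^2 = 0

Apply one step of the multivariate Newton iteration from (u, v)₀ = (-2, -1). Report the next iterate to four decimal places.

(-0.2982, -1.3158)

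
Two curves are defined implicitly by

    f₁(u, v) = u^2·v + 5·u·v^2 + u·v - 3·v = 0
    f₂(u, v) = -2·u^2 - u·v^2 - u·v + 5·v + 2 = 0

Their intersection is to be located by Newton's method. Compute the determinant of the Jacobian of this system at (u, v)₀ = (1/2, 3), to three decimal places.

255.000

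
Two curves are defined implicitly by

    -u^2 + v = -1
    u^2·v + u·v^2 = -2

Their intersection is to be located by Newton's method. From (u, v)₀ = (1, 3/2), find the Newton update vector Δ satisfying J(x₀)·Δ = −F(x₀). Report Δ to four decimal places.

At (1, 3/2): F = (1.5000, 5.7500).
Jacobian J = [[-2·u, 1], [2·u·v + v^2, u^2 + 2·u·v]].
At the point, J = [[-2.0000, 1.0000], [5.2500, 4.0000]] (det J = -13.2500).
Solving J·Δ = −F gives Δ = (0.0189, -1.4623).

(0.0189, -1.4623)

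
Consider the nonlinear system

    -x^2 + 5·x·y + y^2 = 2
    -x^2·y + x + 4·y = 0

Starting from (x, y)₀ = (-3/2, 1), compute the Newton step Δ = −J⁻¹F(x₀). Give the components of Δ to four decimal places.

At (-3/2, 1): F = (-10.7500, 0.2500).
Jacobian J = [[-2·x + 5·y, 5·x + 2·y], [-2·x·y + 1, -x^2 + 4]].
At the point, J = [[8.0000, -5.5000], [4.0000, 1.7500]] (det J = 36.0000).
Solving J·Δ = −F gives Δ = (0.4844, -1.2500).

(0.4844, -1.2500)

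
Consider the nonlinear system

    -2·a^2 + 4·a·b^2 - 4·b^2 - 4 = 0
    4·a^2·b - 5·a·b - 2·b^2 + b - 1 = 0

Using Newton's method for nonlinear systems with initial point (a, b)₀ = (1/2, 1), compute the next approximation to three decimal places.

(1.673, -0.038)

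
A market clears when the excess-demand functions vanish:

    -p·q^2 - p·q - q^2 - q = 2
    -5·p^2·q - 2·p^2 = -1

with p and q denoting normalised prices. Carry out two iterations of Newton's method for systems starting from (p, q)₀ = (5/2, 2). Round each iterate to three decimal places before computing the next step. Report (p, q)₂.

(1.514, 0.116)

At (5/2, 2): F = (-23.000, -74.000).
Jacobian J = [[-q^2 - q, -2·p·q - p - 2·q - 1], [-10·p·q - 4·p, -5·p^2]].
At the point, J = [[-6.000, -17.500], [-60.000, -31.250]] (det J = -862.500).
Solving J·Δ = −F gives Δ = (-0.668, -1.085).
Then the next iterate is (p, q)₁ = (1.832, 0.915).
Round to (1.832, 0.915) and repeat: F = (-6.96230, -21.06717), J = [[-1.75223, -8.01456], [-24.09080, -16.78112]].
Δ = (-0.318, -0.799), so (p, q)₂ = (1.514, 0.116).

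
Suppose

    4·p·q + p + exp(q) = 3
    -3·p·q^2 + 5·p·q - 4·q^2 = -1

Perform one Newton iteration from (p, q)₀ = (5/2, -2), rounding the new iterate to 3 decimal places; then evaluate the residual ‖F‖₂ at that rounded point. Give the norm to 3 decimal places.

10.346

At (5/2, -2): F = (-20.36466, -70.000).
Jacobian J = [[4·q + 1, 4·p + exp(q)], [-3·q^2 + 5·q, -6·p·q + 5·p - 8·q]].
At the point, J = [[-7.000, 10.13534], [-22.000, 58.500]] (det J = -186.52262).
Solving J·Δ = −F gives Δ = (-2.583, 0.225).
Then the next iterate is (p, q)₁ = (-0.083, -1.775).
Re-evaluating at (-0.083, -1.775): F = (-2.32422, -10.08137), so ‖F‖₂ = 10.346.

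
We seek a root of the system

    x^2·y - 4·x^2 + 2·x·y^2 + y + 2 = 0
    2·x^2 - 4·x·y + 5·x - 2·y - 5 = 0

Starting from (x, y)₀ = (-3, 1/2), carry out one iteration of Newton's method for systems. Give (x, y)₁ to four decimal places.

At (-3, 1/2): F = (-30.5000, 3.0000).
Jacobian J = [[2·x·y - 8·x + 2·y^2, x^2 + 4·x·y + 1], [4·x - 4·y + 5, -4·x - 2]].
At the point, J = [[21.5000, 4.0000], [-9.0000, 10.0000]] (det J = 251.0000).
Solving J·Δ = −F gives Δ = (1.2629, 0.8367).
Then the next iterate is (x, y)₁ = (-1.7371, 1.3367).

(-1.7371, 1.3367)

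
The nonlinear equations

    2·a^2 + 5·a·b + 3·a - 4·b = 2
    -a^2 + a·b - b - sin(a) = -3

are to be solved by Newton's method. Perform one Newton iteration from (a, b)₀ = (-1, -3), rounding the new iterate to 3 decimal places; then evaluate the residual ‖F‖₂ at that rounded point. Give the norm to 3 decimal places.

46.389

At (-1, -3): F = (24.000, 8.84147).
Jacobian J = [[4·a + 5·b + 3, 5·a - 4], [-2·a + b - cos(a), a - 1]].
At the point, J = [[-16.000, -9.000], [-1.54030, -2.000]] (det J = 18.13728).
Solving J·Δ = −F gives Δ = (-1.741, 5.761).
Then the next iterate is (a, b)₁ = (-2.741, 2.761).
Re-evaluating at (-2.741, 2.761): F = (-44.08034, -14.45202), so ‖F‖₂ = 46.389.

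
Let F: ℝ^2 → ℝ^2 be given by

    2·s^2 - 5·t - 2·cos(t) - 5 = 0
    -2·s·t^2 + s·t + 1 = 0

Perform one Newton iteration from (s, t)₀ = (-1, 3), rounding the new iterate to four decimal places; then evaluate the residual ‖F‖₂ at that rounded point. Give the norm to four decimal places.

1.7635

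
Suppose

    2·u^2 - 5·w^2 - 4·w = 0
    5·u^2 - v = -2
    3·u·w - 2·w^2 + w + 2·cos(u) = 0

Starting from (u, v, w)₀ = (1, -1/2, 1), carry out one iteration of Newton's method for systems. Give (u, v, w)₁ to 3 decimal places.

(-1.339, -16.390, -0.168)

At (1, -1/2, 1): F = (-7.000, 7.500, 3.08060).
Jacobian J = [[4·u, 0, -10·w - 4], [10·u, -1, 0], [3·w - 2·sin(u), 0, 3·u - 4·w + 1]].
At the point, J = [[4.000, 0.000, -14.000], [10.000, -1.000, 0.000], [1.31706, 0.000, 0.000]] (det J = -18.43881).
Solving J·Δ = −F gives Δ = (-2.339, -15.890, -1.168).
Then the next iterate is (u, v, w)₁ = (-1.339, -16.390, -0.168).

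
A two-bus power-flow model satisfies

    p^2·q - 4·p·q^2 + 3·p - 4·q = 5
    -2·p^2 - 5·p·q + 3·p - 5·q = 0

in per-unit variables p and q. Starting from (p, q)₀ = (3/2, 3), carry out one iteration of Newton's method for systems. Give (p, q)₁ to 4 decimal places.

(-0.2622, 2.5375)

At (3/2, 3): F = (-59.7500, -37.5000).
Jacobian J = [[2·p·q - 4·q^2 + 3, p^2 - 8·p·q - 4], [-4·p - 5·q + 3, -5·p - 5]].
At the point, J = [[-24.0000, -37.7500], [-18.0000, -12.5000]] (det J = -379.5000).
Solving J·Δ = −F gives Δ = (-1.7622, -0.4625).
Then the next iterate is (p, q)₁ = (-0.2622, 2.5375).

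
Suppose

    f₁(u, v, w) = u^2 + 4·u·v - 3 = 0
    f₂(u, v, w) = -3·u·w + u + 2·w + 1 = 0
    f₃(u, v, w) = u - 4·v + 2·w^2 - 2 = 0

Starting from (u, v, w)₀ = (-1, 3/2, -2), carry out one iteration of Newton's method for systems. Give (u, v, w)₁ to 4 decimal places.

(0.0976, 0.5976, -1.5366)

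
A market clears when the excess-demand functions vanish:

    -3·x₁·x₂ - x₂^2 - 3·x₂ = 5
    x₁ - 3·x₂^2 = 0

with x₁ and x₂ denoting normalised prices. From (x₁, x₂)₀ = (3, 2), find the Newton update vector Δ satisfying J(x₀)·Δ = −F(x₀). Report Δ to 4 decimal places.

(-2.8636, -0.9886)

At (3, 2): F = (-33.0000, -9.0000).
Jacobian J = [[-3·x₂, -3·x₁ - 2·x₂ - 3], [1, -6·x₂]].
At the point, J = [[-6.0000, -16.0000], [1.0000, -12.0000]] (det J = 88.0000).
Solving J·Δ = −F gives Δ = (-2.8636, -0.9886).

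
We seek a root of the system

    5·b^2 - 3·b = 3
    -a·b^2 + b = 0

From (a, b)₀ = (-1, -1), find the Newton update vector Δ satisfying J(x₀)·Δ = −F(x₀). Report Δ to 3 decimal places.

(-0.385, 0.385)

At (-1, -1): F = (5.000, 0.000).
Jacobian J = [[0, 10·b - 3], [-b^2, -2·a·b + 1]].
At the point, J = [[0.000, -13.000], [-1.000, -1.000]] (det J = -13.000).
Solving J·Δ = −F gives Δ = (-0.385, 0.385).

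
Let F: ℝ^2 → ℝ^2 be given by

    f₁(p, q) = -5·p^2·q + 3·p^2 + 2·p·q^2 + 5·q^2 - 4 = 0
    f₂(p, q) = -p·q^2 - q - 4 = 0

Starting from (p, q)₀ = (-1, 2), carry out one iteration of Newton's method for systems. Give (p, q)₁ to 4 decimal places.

(-1.1809, 2.4255)

At (-1, 2): F = (1.0000, -2.0000).
Jacobian J = [[-10·p·q + 6·p + 2·q^2, -5·p^2 + 4·p·q + 10·q], [-q^2, -2·p·q - 1]].
At the point, J = [[22.0000, 7.0000], [-4.0000, 3.0000]] (det J = 94.0000).
Solving J·Δ = −F gives Δ = (-0.1809, 0.4255).
Then the next iterate is (p, q)₁ = (-1.1809, 2.4255).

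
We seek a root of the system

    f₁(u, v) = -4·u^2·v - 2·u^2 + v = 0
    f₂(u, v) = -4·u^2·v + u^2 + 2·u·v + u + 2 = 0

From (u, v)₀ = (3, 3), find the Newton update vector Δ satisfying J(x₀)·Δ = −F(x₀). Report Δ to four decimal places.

(-2.2637, 1.9187)

At (3, 3): F = (-123.0000, -76.0000).
Jacobian J = [[-8·u·v - 4·u, -4·u^2 + 1], [-8·u·v + 2·u + 2·v + 1, -4·u^2 + 2·u]].
At the point, J = [[-84.0000, -35.0000], [-59.0000, -30.0000]] (det J = 455.0000).
Solving J·Δ = −F gives Δ = (-2.2637, 1.9187).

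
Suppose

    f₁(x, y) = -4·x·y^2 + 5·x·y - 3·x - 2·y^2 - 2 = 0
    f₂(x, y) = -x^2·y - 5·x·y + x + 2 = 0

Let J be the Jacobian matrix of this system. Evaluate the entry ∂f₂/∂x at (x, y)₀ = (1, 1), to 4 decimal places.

∂f₂/∂x = -2·x·y - 5·y + 1.
At (1, 1) this is -6.0000.

-6.0000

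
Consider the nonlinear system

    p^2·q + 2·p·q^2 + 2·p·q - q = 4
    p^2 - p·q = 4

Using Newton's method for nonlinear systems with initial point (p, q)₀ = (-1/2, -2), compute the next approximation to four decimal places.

(-11.7500, 30.0000)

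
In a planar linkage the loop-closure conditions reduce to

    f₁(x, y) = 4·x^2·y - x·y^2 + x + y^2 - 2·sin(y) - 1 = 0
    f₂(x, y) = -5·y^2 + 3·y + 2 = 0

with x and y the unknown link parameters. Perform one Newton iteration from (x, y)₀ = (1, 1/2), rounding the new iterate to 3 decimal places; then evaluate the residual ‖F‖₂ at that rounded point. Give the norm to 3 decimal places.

6.338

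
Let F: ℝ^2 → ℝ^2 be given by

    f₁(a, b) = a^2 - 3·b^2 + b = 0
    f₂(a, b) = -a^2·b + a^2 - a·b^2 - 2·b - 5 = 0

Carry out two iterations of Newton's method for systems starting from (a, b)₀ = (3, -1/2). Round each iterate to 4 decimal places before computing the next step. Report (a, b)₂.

At (3, -1/2): F = (7.7500, 8.7500).
Jacobian J = [[2·a, -6·b + 1], [-2·a·b + 2·a - b^2, -a^2 - 2·a·b - 2]].
At the point, J = [[6.0000, 4.0000], [8.7500, -8.0000]] (det J = -83.0000).
Solving J·Δ = −F gives Δ = (-1.1687, -0.1845).
Then the next iterate is (a, b)₁ = (1.8313, -0.6845).
Round to (1.8313, -0.6845) and repeat: F = (1.263539, 1.160202), J = [[3.6626, 5.1070], [5.701109, -2.846610]].
Δ = (-0.2408, -0.0747), so (a, b)₂ = (1.5905, -0.7592).

(1.5905, -0.7592)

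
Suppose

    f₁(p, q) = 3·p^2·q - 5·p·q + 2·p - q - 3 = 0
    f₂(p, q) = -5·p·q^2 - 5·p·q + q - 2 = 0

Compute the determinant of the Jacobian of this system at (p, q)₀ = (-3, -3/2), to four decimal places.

-904.7500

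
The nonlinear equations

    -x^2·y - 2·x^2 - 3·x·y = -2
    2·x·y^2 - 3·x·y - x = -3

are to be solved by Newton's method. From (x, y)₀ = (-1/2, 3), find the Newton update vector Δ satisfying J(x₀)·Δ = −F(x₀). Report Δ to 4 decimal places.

(2.7969, 4.7500)

At (-1/2, 3): F = (5.2500, -1.0000).
Jacobian J = [[-2·x·y - 4·x - 3·y, -x^2 - 3·x], [2·y^2 - 3·y - 1, 4·x·y - 3·x]].
At the point, J = [[-4.0000, 1.2500], [8.0000, -4.5000]] (det J = 8.0000).
Solving J·Δ = −F gives Δ = (2.7969, 4.7500).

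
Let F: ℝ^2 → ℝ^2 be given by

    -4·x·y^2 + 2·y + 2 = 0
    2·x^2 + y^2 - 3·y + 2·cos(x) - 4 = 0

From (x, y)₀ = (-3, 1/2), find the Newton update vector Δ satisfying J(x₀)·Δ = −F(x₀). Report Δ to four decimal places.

(0.9803, -0.3585)

At (-3, 1/2): F = (6.0000, 10.770015).
Jacobian J = [[-4·y^2, -8·x·y + 2], [4·x - 2·sin(x), 2·y - 3]].
At the point, J = [[-1.0000, 14.0000], [-11.717760, -2.0000]] (det J = 166.048640).
Solving J·Δ = −F gives Δ = (0.9803, -0.3585).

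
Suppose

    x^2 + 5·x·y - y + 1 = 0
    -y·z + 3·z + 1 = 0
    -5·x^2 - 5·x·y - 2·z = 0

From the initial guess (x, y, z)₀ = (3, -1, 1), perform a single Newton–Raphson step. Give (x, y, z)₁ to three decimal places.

(1.580, -0.613, -0.153)

At (3, -1, 1): F = (-4.000, 5.000, -32.000).
Jacobian J = [[2·x + 5·y, 5·x - 1, 0], [0, -z, -y + 3], [-10·x - 5·y, -5·x, -2]].
At the point, J = [[1.000, 14.000, 0.000], [0.000, -1.000, 4.000], [-25.000, -15.000, -2.000]] (det J = -1338.000).
Solving J·Δ = −F gives Δ = (-1.420, 0.387, -1.153).
Then the next iterate is (x, y, z)₁ = (1.580, -0.613, -0.153).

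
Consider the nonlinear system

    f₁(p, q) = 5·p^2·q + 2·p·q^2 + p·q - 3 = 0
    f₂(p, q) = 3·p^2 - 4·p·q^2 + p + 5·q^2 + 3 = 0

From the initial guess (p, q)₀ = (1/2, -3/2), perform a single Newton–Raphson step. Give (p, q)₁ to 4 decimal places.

At (1/2, -3/2): F = (-3.3750, 11.0000).
Jacobian J = [[10·p·q + 2·q^2 + q, 5·p^2 + 4·p·q + p], [6·p - 4·q^2 + 1, -8·p·q + 10·q]].
At the point, J = [[-4.5000, -1.2500], [-5.0000, -9.0000]] (det J = 34.2500).
Solving J·Δ = −F gives Δ = (-1.2883, 1.9380).
Then the next iterate is (p, q)₁ = (-0.7883, 0.4380).

(-0.7883, 0.4380)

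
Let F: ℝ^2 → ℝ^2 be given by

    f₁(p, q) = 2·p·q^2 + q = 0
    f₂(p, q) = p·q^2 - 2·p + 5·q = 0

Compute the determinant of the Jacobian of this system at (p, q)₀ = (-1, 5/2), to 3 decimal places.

38.250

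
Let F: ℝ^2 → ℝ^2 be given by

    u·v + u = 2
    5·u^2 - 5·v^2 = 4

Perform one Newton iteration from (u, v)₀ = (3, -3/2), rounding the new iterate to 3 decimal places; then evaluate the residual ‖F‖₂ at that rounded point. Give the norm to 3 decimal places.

6.434

At (3, -3/2): F = (-3.500, 29.750).
Jacobian J = [[v + 1, u], [10·u, -10·v]].
At the point, J = [[-0.500, 3.000], [30.000, 15.000]] (det J = -97.500).
Solving J·Δ = −F gives Δ = (-1.454, 0.924).
Then the next iterate is (u, v)₁ = (1.546, -0.576).
Re-evaluating at (1.546, -0.576): F = (-1.34450, 6.29170), so ‖F‖₂ = 6.434.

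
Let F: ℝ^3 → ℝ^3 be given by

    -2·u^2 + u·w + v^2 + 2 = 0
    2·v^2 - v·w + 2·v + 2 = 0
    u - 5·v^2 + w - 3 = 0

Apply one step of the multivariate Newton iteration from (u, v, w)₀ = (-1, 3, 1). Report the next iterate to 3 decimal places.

(-0.549, 1.446, 1.933)

At (-1, 3, 1): F = (8.000, 23.000, -48.000).
Jacobian J = [[-4·u + w, 2·v, u], [0, 4·v - w + 2, -v], [1, -10·v, 1]].
At the point, J = [[5.000, 6.000, -1.000], [0.000, 13.000, -3.000], [1.000, -30.000, 1.000]] (det J = -390.000).
Solving J·Δ = −F gives Δ = (0.451, -1.554, 0.933).
Then the next iterate is (u, v, w)₁ = (-0.549, 1.446, 1.933).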